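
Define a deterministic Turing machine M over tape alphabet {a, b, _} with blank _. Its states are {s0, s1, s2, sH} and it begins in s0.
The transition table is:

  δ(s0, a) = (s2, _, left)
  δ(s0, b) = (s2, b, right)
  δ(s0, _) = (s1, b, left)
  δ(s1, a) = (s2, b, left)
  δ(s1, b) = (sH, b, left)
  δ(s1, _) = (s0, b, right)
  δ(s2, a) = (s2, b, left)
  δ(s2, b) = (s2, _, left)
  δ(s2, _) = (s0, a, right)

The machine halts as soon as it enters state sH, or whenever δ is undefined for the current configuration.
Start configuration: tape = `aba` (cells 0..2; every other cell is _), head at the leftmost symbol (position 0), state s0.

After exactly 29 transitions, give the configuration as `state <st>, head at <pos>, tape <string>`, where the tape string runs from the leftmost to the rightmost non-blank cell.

s0 | _____[a]ba   read a → write _, move left, go to s2
s2 | ____[_]_ba   read _ → write a, move right, go to s0
s0 | ____a[_]ba   read _ → write b, move left, go to s1
s1 | ____[a]bba   read a → write b, move left, go to s2
s2 | ___[_]bbba   read _ → write a, move right, go to s0
s0 | ___a[b]bba   read b → write b, move right, go to s2
s2 | ___ab[b]ba   read b → write _, move left, go to s2
s2 | ___a[b]_ba   read b → write _, move left, go to s2
s2 | ___[a]__ba   read a → write b, move left, go to s2
s2 | __[_]b__ba   read _ → write a, move right, go to s0
s0 | __a[b]__ba   read b → write b, move right, go to s2
s2 | __ab[_]_ba   read _ → write a, move right, go to s0
s0 | __aba[_]ba   read _ → write b, move left, go to s1
s1 | __ab[a]bba   read a → write b, move left, go to s2
s2 | __a[b]bbba   read b → write _, move left, go to s2
s2 | __[a]_bbba   read a → write b, move left, go to s2
s2 | _[_]b_bbba   read _ → write a, move right, go to s0
s0 | _a[b]_bbba   read b → write b, move right, go to s2
s2 | _ab[_]bbba   read _ → write a, move right, go to s0
s0 | _aba[b]bba   read b → write b, move right, go to s2
s2 | _abab[b]ba   read b → write _, move left, go to s2
s2 | _aba[b]_ba   read b → write _, move left, go to s2
s2 | _ab[a]__ba   read a → write b, move left, go to s2
s2 | _a[b]b__ba   read b → write _, move left, go to s2
s2 | _[a]_b__ba   read a → write b, move left, go to s2
s2 | [_]b_b__ba   read _ → write a, move right, go to s0
s0 | a[b]_b__ba   read b → write b, move right, go to s2
s2 | ab[_]b__ba   read _ → write a, move right, go to s0
s0 | aba[b]__ba   read b → write b, move right, go to s2
s2 | abab[_]_ba
After 29 steps: state s2, head at -1, tape abab__ba.

state s2, head at -1, tape abab__ba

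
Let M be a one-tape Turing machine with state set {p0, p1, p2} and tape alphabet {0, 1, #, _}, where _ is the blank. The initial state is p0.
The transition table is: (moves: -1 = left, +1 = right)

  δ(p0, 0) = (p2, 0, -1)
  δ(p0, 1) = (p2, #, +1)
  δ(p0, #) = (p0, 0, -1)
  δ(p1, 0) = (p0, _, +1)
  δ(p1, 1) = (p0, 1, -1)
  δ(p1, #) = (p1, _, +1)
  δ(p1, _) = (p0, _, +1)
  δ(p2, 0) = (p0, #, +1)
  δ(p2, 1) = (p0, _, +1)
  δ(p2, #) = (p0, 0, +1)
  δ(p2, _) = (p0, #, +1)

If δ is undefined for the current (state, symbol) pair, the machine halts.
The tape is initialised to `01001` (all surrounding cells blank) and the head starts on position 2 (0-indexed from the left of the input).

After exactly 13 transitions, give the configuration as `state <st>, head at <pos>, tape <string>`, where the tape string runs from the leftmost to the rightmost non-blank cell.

state=p0 head=2 tape=01[0]01   (p0,0)→(p2,0,-1)
state=p2 head=1 tape=0[1]001   (p2,1)→(p0,_,+1)
state=p0 head=2 tape=0_[0]01   (p0,0)→(p2,0,-1)
state=p2 head=1 tape=0[_]001   (p2,_)→(p0,#,+1)
state=p0 head=2 tape=0#[0]01   (p0,0)→(p2,0,-1)
state=p2 head=1 tape=0[#]001   (p2,#)→(p0,0,+1)
state=p0 head=2 tape=00[0]01   (p0,0)→(p2,0,-1)
state=p2 head=1 tape=0[0]001   (p2,0)→(p0,#,+1)
state=p0 head=2 tape=0#[0]01   (p0,0)→(p2,0,-1)
state=p2 head=1 tape=0[#]001   (p2,#)→(p0,0,+1)
state=p0 head=2 tape=00[0]01   (p0,0)→(p2,0,-1)
state=p2 head=1 tape=0[0]001   (p2,0)→(p0,#,+1)
state=p0 head=2 tape=0#[0]01   (p0,0)→(p2,0,-1)
state=p2 head=1 tape=0[#]001
After 13 steps: state p2, head at 1, tape 0#001.

state p2, head at 1, tape 0#001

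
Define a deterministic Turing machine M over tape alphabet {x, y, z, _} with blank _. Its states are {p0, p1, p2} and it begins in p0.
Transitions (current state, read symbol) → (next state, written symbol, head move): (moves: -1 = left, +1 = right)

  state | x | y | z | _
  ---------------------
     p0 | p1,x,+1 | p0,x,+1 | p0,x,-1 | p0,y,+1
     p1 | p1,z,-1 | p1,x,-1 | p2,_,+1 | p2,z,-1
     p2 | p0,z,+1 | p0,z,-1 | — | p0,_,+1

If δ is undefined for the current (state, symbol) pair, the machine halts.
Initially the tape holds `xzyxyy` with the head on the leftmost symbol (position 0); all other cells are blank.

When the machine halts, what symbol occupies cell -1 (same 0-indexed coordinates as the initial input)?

p0 | __[x]zyxyy   read x → write x, move +1, go to p1
p1 | __x[z]yxyy   read z → write _, move +1, go to p2
p2 | __x_[y]xyy   read y → write z, move -1, go to p0
p0 | __x[_]zxyy   read _ → write y, move +1, go to p0
p0 | __xy[z]xyy   read z → write x, move -1, go to p0
p0 | __x[y]xxyy   read y → write x, move +1, go to p0
p0 | __xx[x]xyy   read x → write x, move +1, go to p1
p1 | __xxx[x]yy   read x → write z, move -1, go to p1
p1 | __xx[x]zyy   read x → write z, move -1, go to p1
p1 | __x[x]zzyy   read x → write z, move -1, go to p1
p1 | __[x]zzzyy   read x → write z, move -1, go to p1
p1 | _[_]zzzzyy   read _ → write z, move -1, go to p2
p2 | [_]zzzzzyy   read _ → write _, move +1, go to p0
p0 | _[z]zzzzyy   read z → write x, move -1, go to p0
p0 | [_]xzzzzyy   read _ → write y, move +1, go to p0
p0 | y[x]zzzzyy   read x → write x, move +1, go to p1
p1 | yx[z]zzzyy   read z → write _, move +1, go to p2
p2 | yx_[z]zzyy
Cell -1 holds x when M halts.

x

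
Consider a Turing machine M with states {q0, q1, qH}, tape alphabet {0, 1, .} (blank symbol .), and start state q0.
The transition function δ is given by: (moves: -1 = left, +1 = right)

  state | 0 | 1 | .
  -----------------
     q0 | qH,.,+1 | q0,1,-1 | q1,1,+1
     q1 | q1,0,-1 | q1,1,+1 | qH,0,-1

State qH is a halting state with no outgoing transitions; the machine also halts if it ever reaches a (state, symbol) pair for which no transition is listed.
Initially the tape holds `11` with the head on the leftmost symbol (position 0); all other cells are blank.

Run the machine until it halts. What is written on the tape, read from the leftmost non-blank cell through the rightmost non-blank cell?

q0 | .[1]1.   read 1 → write 1, move -1, go to q0
q0 | [.]11.   read . → write 1, move +1, go to q1
q1 | 1[1]1.   read 1 → write 1, move +1, go to q1
q1 | 11[1].   read 1 → write 1, move +1, go to q1
q1 | 111[.]   read . → write 0, move -1, go to qH
qH | 11[1]0
The non-blank tape span at halt is 1110.

1110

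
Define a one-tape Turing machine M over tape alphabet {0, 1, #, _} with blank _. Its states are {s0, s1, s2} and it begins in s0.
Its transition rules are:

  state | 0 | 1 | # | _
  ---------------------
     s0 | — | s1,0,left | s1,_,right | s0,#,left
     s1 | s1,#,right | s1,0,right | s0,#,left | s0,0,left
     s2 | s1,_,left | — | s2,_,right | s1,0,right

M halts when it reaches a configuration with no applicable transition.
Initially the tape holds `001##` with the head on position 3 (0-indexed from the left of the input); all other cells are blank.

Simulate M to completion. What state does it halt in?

s0 | 001[#]#   read # → write _, move right, go to s1
s1 | 001_[#]   read # → write #, move left, go to s0
s0 | 001[_]#   read _ → write #, move left, go to s0
s0 | 00[1]##   read 1 → write 0, move left, go to s1
s1 | 0[0]0##   read 0 → write #, move right, go to s1
s1 | 0#[0]##   read 0 → write #, move right, go to s1
s1 | 0##[#]#   read # → write #, move left, go to s0
s0 | 0#[#]##   read # → write _, move right, go to s1
s1 | 0#_[#]#   read # → write #, move left, go to s0
s0 | 0#[_]##   read _ → write #, move left, go to s0
s0 | 0[#]###   read # → write _, move right, go to s1
s1 | 0_[#]##   read # → write #, move left, go to s0
s0 | 0[_]###   read _ → write #, move left, go to s0
s0 | [0]####
No transition is defined for (s0, 0); M halts in state s0.

s0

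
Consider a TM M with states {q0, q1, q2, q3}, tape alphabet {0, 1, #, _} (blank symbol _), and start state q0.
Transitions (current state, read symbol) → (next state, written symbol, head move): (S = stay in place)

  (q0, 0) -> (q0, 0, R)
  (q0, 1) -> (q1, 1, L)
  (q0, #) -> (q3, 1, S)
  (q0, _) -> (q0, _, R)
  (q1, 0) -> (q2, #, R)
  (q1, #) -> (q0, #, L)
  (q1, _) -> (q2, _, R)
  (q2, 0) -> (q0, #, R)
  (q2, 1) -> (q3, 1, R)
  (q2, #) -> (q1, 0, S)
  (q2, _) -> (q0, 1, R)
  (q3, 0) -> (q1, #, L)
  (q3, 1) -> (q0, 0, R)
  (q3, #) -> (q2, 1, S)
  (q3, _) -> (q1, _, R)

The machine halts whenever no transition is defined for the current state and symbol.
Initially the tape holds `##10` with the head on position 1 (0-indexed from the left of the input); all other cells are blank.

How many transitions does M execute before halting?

6

q0 | #[#]10   read # → write 1, move S, go to q3
q3 | #[1]10   read 1 → write 0, move R, go to q0
q0 | #0[1]0   read 1 → write 1, move L, go to q1
q1 | #[0]10   read 0 → write #, move R, go to q2
q2 | ##[1]0   read 1 → write 1, move R, go to q3
q3 | ##1[0]   read 0 → write #, move L, go to q1
q1 | ##[1]#
M halts after 6 transitions.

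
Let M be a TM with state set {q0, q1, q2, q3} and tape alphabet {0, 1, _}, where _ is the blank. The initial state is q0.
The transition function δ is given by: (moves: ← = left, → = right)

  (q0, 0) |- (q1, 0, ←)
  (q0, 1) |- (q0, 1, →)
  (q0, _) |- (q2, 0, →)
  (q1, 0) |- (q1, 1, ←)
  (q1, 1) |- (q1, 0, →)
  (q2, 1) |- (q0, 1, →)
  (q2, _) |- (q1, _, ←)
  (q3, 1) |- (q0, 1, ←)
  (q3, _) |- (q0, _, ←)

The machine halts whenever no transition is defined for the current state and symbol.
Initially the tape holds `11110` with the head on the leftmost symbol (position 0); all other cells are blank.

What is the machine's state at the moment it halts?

q1

state=q0 head=0 tape=[1]1110_   (q0,1)→(q0,1,→)
state=q0 head=1 tape=1[1]110_   (q0,1)→(q0,1,→)
state=q0 head=2 tape=11[1]10_   (q0,1)→(q0,1,→)
state=q0 head=3 tape=111[1]0_   (q0,1)→(q0,1,→)
state=q0 head=4 tape=1111[0]_   (q0,0)→(q1,0,←)
state=q1 head=3 tape=111[1]0_   (q1,1)→(q1,0,→)
state=q1 head=4 tape=1110[0]_   (q1,0)→(q1,1,←)
state=q1 head=3 tape=111[0]1_   (q1,0)→(q1,1,←)
state=q1 head=2 tape=11[1]11_   (q1,1)→(q1,0,→)
state=q1 head=3 tape=110[1]1_   (q1,1)→(q1,0,→)
state=q1 head=4 tape=1100[1]_   (q1,1)→(q1,0,→)
state=q1 head=5 tape=11000[_]
No transition is defined for (q1, _); M halts in state q1.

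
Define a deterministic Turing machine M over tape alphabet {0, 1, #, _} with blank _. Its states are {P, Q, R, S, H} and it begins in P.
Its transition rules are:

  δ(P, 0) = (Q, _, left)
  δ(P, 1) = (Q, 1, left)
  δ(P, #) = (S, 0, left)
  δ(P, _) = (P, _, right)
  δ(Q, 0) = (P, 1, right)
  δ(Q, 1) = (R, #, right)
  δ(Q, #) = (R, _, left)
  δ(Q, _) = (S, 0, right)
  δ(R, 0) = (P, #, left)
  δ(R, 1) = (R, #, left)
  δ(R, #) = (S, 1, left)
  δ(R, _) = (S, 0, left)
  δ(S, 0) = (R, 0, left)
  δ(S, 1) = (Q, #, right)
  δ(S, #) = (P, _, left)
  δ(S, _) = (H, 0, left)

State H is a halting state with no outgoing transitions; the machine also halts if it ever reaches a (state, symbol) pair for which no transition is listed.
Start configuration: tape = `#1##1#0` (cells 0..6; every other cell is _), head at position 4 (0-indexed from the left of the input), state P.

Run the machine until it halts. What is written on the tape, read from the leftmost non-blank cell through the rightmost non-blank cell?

00_01#0

state=P head=4 tape=_#1##[1]#0   (P,1)→(Q,1,left)
state=Q head=3 tape=_#1#[#]1#0   (Q,#)→(R,_,left)
state=R head=2 tape=_#1[#]_1#0   (R,#)→(S,1,left)
state=S head=1 tape=_#[1]1_1#0   (S,1)→(Q,#,right)
state=Q head=2 tape=_##[1]_1#0   (Q,1)→(R,#,right)
state=R head=3 tape=_###[_]1#0   (R,_)→(S,0,left)
state=S head=2 tape=_##[#]01#0   (S,#)→(P,_,left)
state=P head=1 tape=_#[#]_01#0   (P,#)→(S,0,left)
state=S head=0 tape=_[#]0_01#0   (S,#)→(P,_,left)
state=P head=-1 tape=[_]_0_01#0   (P,_)→(P,_,right)
state=P head=0 tape=_[_]0_01#0   (P,_)→(P,_,right)
state=P head=1 tape=__[0]_01#0   (P,0)→(Q,_,left)
state=Q head=0 tape=_[_]__01#0   (Q,_)→(S,0,right)
state=S head=1 tape=_0[_]_01#0   (S,_)→(H,0,left)
state=H head=0 tape=_[0]0_01#0
The non-blank tape span at halt is 00_01#0.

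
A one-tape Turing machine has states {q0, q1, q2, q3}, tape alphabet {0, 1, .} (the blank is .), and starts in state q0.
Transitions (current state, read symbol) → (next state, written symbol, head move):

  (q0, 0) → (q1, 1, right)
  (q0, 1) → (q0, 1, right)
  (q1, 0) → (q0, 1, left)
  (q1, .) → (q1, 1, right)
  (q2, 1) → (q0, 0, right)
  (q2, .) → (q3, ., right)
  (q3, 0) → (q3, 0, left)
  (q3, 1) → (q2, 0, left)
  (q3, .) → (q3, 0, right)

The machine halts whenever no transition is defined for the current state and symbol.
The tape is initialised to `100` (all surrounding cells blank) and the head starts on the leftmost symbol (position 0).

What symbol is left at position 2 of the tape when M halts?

1

q0 | [1]00.   read 1 → write 1, move right, go to q0
q0 | 1[0]0.   read 0 → write 1, move right, go to q1
q1 | 11[0].   read 0 → write 1, move left, go to q0
q0 | 1[1]1.   read 1 → write 1, move right, go to q0
q0 | 11[1].   read 1 → write 1, move right, go to q0
q0 | 111[.]
Cell 2 holds 1 when M halts.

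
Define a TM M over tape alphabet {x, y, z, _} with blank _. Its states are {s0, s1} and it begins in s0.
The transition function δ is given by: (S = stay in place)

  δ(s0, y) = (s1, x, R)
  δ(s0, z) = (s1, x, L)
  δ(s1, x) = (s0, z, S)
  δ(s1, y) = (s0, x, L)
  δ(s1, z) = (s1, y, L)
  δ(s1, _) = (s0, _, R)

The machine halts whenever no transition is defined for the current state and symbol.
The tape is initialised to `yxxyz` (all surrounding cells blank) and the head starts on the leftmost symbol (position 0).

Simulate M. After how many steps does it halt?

state=s0 head=0 tape=_[y]xxyz   (s0,y)→(s1,x,R)
state=s1 head=1 tape=_x[x]xyz   (s1,x)→(s0,z,S)
state=s0 head=1 tape=_x[z]xyz   (s0,z)→(s1,x,L)
state=s1 head=0 tape=_[x]xxyz   (s1,x)→(s0,z,S)
state=s0 head=0 tape=_[z]xxyz   (s0,z)→(s1,x,L)
state=s1 head=-1 tape=[_]xxxyz   (s1,_)→(s0,_,R)
state=s0 head=0 tape=_[x]xxyz
M halts after 6 transitions.

6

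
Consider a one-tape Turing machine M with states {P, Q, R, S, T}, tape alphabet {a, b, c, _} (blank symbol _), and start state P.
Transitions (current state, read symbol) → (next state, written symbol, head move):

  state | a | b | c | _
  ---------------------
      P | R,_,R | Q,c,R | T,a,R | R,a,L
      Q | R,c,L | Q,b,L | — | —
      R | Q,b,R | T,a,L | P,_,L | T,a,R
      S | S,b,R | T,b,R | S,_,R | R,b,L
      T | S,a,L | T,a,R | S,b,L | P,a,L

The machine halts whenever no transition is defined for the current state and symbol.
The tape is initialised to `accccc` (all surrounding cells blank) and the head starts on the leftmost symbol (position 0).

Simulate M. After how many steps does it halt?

P | _[a]ccccc_   read a → write _, move R, go to R
R | __[c]cccc_   read c → write _, move L, go to P
P | _[_]_cccc_   read _ → write a, move L, go to R
R | [_]a_cccc_   read _ → write a, move R, go to T
T | a[a]_cccc_   read a → write a, move L, go to S
S | [a]a_cccc_   read a → write b, move R, go to S
S | b[a]_cccc_   read a → write b, move R, go to S
S | bb[_]cccc_   read _ → write b, move L, go to R
R | b[b]bcccc_   read b → write a, move L, go to T
T | [b]abcccc_   read b → write a, move R, go to T
T | a[a]bcccc_   read a → write a, move L, go to S
S | [a]abcccc_   read a → write b, move R, go to S
S | b[a]bcccc_   read a → write b, move R, go to S
S | bb[b]cccc_   read b → write b, move R, go to T
T | bbb[c]ccc_   read c → write b, move L, go to S
S | bb[b]bccc_   read b → write b, move R, go to T
T | bbb[b]ccc_   read b → write a, move R, go to T
T | bbba[c]cc_   read c → write b, move L, go to S
S | bbb[a]bcc_   read a → write b, move R, go to S
S | bbbb[b]cc_   read b → write b, move R, go to T
T | bbbbb[c]c_   read c → write b, move L, go to S
S | bbbb[b]bc_   read b → write b, move R, go to T
T | bbbbb[b]c_   read b → write a, move R, go to T
T | bbbbba[c]_   read c → write b, move L, go to S
S | bbbbb[a]b_   read a → write b, move R, go to S
S | bbbbbb[b]_   read b → write b, move R, go to T
T | bbbbbbb[_]   read _ → write a, move L, go to P
P | bbbbbb[b]a   read b → write c, move R, go to Q
Q | bbbbbbc[a]   read a → write c, move L, go to R
R | bbbbbb[c]c   read c → write _, move L, go to P
P | bbbbb[b]_c   read b → write c, move R, go to Q
Q | bbbbbc[_]c
M halts after 31 transitions.

31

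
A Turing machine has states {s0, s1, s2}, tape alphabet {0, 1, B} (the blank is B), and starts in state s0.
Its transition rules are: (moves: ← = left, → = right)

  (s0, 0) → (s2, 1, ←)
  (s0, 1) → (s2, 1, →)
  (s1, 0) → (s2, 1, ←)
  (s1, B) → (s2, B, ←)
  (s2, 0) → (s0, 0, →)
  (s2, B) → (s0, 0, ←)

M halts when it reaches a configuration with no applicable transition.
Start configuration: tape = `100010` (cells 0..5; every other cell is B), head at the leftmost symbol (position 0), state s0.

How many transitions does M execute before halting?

8

state=s0 head=0 tape=[1]00010B   (s0,1)→(s2,1,→)
state=s2 head=1 tape=1[0]0010B   (s2,0)→(s0,0,→)
state=s0 head=2 tape=10[0]010B   (s0,0)→(s2,1,←)
state=s2 head=1 tape=1[0]1010B   (s2,0)→(s0,0,→)
state=s0 head=2 tape=10[1]010B   (s0,1)→(s2,1,→)
state=s2 head=3 tape=101[0]10B   (s2,0)→(s0,0,→)
state=s0 head=4 tape=1010[1]0B   (s0,1)→(s2,1,→)
state=s2 head=5 tape=10101[0]B   (s2,0)→(s0,0,→)
state=s0 head=6 tape=101010[B]
M halts after 8 transitions.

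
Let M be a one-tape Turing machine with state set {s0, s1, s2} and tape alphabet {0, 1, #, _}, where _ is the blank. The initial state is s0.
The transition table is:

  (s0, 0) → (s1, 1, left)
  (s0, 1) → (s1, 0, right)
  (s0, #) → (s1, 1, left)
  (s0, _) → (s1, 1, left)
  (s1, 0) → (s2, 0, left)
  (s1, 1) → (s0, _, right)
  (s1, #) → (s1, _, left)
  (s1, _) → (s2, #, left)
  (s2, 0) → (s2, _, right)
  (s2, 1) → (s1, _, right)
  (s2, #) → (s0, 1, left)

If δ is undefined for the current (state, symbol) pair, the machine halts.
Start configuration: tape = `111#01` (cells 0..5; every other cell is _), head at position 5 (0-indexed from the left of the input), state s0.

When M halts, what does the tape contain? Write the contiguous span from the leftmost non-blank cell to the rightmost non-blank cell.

#_111111

s0 | _111#0[1]__   read 1 → write 0, move right, go to s1
s1 | _111#00[_]_   read _ → write #, move left, go to s2
s2 | _111#0[0]#_   read 0 → write _, move right, go to s2
s2 | _111#0_[#]_   read # → write 1, move left, go to s0
s0 | _111#0[_]1_   read _ → write 1, move left, go to s1
s1 | _111#[0]11_   read 0 → write 0, move left, go to s2
s2 | _111[#]011_   read # → write 1, move left, go to s0
s0 | _11[1]1011_   read 1 → write 0, move right, go to s1
s1 | _110[1]011_   read 1 → write _, move right, go to s0
s0 | _110_[0]11_   read 0 → write 1, move left, go to s1
s1 | _110[_]111_   read _ → write #, move left, go to s2
s2 | _11[0]#111_   read 0 → write _, move right, go to s2
s2 | _11_[#]111_   read # → write 1, move left, go to s0
s0 | _11[_]1111_   read _ → write 1, move left, go to s1
s1 | _1[1]11111_   read 1 → write _, move right, go to s0
s0 | _1_[1]1111_   read 1 → write 0, move right, go to s1
s1 | _1_0[1]111_   read 1 → write _, move right, go to s0
s0 | _1_0_[1]11_   read 1 → write 0, move right, go to s1
s1 | _1_0_0[1]1_   read 1 → write _, move right, go to s0
s0 | _1_0_0_[1]_   read 1 → write 0, move right, go to s1
s1 | _1_0_0_0[_]   read _ → write #, move left, go to s2
s2 | _1_0_0_[0]#   read 0 → write _, move right, go to s2
s2 | _1_0_0__[#]   read # → write 1, move left, go to s0
s0 | _1_0_0_[_]1   read _ → write 1, move left, go to s1
s1 | _1_0_0[_]11   read _ → write #, move left, go to s2
s2 | _1_0_[0]#11   read 0 → write _, move right, go to s2
s2 | _1_0__[#]11   read # → write 1, move left, go to s0
s0 | _1_0_[_]111   read _ → write 1, move left, go to s1
s1 | _1_0[_]1111   read _ → write #, move left, go to s2
s2 | _1_[0]#1111   read 0 → write _, move right, go to s2
s2 | _1__[#]1111   read # → write 1, move left, go to s0
s0 | _1_[_]11111   read _ → write 1, move left, go to s1
s1 | _1[_]111111   read _ → write #, move left, go to s2
s2 | _[1]#111111   read 1 → write _, move right, go to s1
s1 | __[#]111111   read # → write _, move left, go to s1
s1 | _[_]_111111   read _ → write #, move left, go to s2
s2 | [_]#_111111
The non-blank tape span at halt is #_111111.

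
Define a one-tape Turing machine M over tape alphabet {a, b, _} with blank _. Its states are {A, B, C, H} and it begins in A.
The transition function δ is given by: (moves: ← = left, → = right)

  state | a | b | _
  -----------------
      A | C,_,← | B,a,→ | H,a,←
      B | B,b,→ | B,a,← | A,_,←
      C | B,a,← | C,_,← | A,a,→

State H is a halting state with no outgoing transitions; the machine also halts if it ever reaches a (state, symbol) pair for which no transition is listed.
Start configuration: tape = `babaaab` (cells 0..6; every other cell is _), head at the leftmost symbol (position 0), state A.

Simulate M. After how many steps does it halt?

19

A | ___[b]abaaab   read b → write a, move →, go to B
B | ___a[a]baaab   read a → write b, move →, go to B
B | ___ab[b]aaab   read b → write a, move ←, go to B
B | ___a[b]aaaab   read b → write a, move ←, go to B
B | ___[a]aaaaab   read a → write b, move →, go to B
B | ___b[a]aaaab   read a → write b, move →, go to B
B | ___bb[a]aaab   read a → write b, move →, go to B
B | ___bbb[a]aab   read a → write b, move →, go to B
B | ___bbbb[a]ab   read a → write b, move →, go to B
B | ___bbbbb[a]b   read a → write b, move →, go to B
B | ___bbbbbb[b]   read b → write a, move ←, go to B
B | ___bbbbb[b]a   read b → write a, move ←, go to B
B | ___bbbb[b]aa   read b → write a, move ←, go to B
B | ___bbb[b]aaa   read b → write a, move ←, go to B
B | ___bb[b]aaaa   read b → write a, move ←, go to B
B | ___b[b]aaaaa   read b → write a, move ←, go to B
B | ___[b]aaaaaa   read b → write a, move ←, go to B
B | __[_]aaaaaaa   read _ → write _, move ←, go to A
A | _[_]_aaaaaaa   read _ → write a, move ←, go to H
H | [_]a_aaaaaaa
M halts after 19 transitions.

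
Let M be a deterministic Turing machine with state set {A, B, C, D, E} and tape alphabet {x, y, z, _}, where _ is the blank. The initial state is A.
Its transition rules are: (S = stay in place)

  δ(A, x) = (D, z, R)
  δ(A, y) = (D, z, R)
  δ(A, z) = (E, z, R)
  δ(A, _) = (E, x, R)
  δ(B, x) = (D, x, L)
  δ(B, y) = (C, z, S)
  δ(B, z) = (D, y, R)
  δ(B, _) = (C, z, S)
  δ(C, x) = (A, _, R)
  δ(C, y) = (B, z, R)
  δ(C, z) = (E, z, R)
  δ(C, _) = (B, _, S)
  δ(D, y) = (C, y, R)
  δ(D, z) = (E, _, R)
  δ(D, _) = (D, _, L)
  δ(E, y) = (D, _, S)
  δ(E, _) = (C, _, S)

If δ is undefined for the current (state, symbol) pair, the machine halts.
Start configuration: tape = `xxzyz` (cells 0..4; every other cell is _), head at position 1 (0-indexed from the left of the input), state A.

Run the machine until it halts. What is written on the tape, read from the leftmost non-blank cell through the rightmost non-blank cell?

state=A head=1 tape=x[x]zyz   (A,x)→(D,z,R)
state=D head=2 tape=xz[z]yz   (D,z)→(E,_,R)
state=E head=3 tape=xz_[y]z   (E,y)→(D,_,S)
state=D head=3 tape=xz_[_]z   (D,_)→(D,_,L)
state=D head=2 tape=xz[_]_z   (D,_)→(D,_,L)
state=D head=1 tape=x[z]__z   (D,z)→(E,_,R)
state=E head=2 tape=x_[_]_z   (E,_)→(C,_,S)
state=C head=2 tape=x_[_]_z   (C,_)→(B,_,S)
state=B head=2 tape=x_[_]_z   (B,_)→(C,z,S)
state=C head=2 tape=x_[z]_z   (C,z)→(E,z,R)
state=E head=3 tape=x_z[_]z   (E,_)→(C,_,S)
state=C head=3 tape=x_z[_]z   (C,_)→(B,_,S)
state=B head=3 tape=x_z[_]z   (B,_)→(C,z,S)
state=C head=3 tape=x_z[z]z   (C,z)→(E,z,R)
state=E head=4 tape=x_zz[z]
The non-blank tape span at halt is x_zzz.

x_zzz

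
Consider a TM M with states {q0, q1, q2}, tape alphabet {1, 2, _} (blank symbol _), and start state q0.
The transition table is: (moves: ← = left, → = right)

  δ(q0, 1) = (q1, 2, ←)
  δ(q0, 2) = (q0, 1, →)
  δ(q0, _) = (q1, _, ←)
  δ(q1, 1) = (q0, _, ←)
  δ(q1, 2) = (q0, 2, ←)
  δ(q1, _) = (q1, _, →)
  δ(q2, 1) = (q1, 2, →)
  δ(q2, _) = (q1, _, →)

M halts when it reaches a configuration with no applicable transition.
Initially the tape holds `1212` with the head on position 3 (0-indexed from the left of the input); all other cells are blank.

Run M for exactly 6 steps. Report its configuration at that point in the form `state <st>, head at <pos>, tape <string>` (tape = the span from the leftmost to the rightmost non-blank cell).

state q1, head at -1, tape 222

state=q0 head=3 tape=_121[2]_   (q0,2)→(q0,1,→)
state=q0 head=4 tape=_1211[_]   (q0,_)→(q1,_,←)
state=q1 head=3 tape=_121[1]_   (q1,1)→(q0,_,←)
state=q0 head=2 tape=_12[1]__   (q0,1)→(q1,2,←)
state=q1 head=1 tape=_1[2]2__   (q1,2)→(q0,2,←)
state=q0 head=0 tape=_[1]22__   (q0,1)→(q1,2,←)
state=q1 head=-1 tape=[_]222__
After 6 steps: state q1, head at -1, tape 222.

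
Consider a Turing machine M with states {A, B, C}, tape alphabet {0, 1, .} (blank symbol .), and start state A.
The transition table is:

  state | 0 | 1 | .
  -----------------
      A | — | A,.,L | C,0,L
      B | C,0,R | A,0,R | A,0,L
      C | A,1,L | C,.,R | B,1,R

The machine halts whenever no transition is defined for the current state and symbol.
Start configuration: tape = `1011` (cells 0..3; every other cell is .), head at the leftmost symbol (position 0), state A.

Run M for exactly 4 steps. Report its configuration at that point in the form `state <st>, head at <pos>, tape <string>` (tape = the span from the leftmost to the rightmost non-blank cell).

state C, head at 0, tape 10.011

state=A head=0 tape=..[1]011   (A,1)→(A,.,L)
state=A head=-1 tape=.[.].011   (A,.)→(C,0,L)
state=C head=-2 tape=[.]0.011   (C,.)→(B,1,R)
state=B head=-1 tape=1[0].011   (B,0)→(C,0,R)
state=C head=0 tape=10[.]011
After 4 steps: state C, head at 0, tape 10.011.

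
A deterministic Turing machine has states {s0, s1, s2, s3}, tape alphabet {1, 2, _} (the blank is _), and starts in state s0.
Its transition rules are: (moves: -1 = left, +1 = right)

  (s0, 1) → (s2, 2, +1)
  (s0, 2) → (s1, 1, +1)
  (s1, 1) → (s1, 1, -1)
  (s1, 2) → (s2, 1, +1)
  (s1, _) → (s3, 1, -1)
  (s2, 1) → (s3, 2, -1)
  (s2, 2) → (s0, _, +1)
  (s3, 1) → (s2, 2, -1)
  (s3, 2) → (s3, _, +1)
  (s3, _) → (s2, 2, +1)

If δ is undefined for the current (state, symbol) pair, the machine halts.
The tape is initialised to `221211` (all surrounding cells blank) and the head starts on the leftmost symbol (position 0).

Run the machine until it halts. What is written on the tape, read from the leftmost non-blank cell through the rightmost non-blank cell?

s0 | _[2]21211__   read 2 → write 1, move +1, go to s1
s1 | _1[2]1211__   read 2 → write 1, move +1, go to s2
s2 | _11[1]211__   read 1 → write 2, move -1, go to s3
s3 | _1[1]2211__   read 1 → write 2, move -1, go to s2
s2 | _[1]22211__   read 1 → write 2, move -1, go to s3
s3 | [_]222211__   read _ → write 2, move +1, go to s2
s2 | 2[2]22211__   read 2 → write _, move +1, go to s0
s0 | 2_[2]2211__   read 2 → write 1, move +1, go to s1
s1 | 2_1[2]211__   read 2 → write 1, move +1, go to s2
s2 | 2_11[2]11__   read 2 → write _, move +1, go to s0
s0 | 2_11_[1]1__   read 1 → write 2, move +1, go to s2
s2 | 2_11_2[1]__   read 1 → write 2, move -1, go to s3
s3 | 2_11_[2]2__   read 2 → write _, move +1, go to s3
s3 | 2_11__[2]__   read 2 → write _, move +1, go to s3
s3 | 2_11___[_]_   read _ → write 2, move +1, go to s2
s2 | 2_11___2[_]
The non-blank tape span at halt is 2_11___2.

2_11___2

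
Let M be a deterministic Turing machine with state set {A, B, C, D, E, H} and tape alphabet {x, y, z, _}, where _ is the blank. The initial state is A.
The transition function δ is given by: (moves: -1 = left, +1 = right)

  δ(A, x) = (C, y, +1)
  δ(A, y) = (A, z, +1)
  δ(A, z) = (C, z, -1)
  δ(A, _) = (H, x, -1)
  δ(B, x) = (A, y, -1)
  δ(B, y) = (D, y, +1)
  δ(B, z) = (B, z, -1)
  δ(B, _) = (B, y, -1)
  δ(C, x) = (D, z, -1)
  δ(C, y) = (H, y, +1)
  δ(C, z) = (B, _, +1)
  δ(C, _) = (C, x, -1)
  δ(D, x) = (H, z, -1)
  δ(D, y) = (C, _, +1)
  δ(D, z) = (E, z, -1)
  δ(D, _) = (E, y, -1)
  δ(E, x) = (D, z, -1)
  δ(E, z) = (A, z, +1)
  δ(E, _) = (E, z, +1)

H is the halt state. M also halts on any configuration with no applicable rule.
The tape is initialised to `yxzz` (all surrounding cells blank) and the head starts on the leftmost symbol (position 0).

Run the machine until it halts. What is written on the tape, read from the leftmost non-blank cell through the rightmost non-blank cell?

A | [y]xzz_   read y → write z, move +1, go to A
A | z[x]zz_   read x → write y, move +1, go to C
C | zy[z]z_   read z → write _, move +1, go to B
B | zy_[z]_   read z → write z, move -1, go to B
B | zy[_]z_   read _ → write y, move -1, go to B
B | z[y]yz_   read y → write y, move +1, go to D
D | zy[y]z_   read y → write _, move +1, go to C
C | zy_[z]_   read z → write _, move +1, go to B
B | zy__[_]   read _ → write y, move -1, go to B
B | zy_[_]y   read _ → write y, move -1, go to B
B | zy[_]yy   read _ → write y, move -1, go to B
B | z[y]yyy   read y → write y, move +1, go to D
D | zy[y]yy   read y → write _, move +1, go to C
C | zy_[y]y   read y → write y, move +1, go to H
H | zy_y[y]
The non-blank tape span at halt is zy_yy.

zy_yy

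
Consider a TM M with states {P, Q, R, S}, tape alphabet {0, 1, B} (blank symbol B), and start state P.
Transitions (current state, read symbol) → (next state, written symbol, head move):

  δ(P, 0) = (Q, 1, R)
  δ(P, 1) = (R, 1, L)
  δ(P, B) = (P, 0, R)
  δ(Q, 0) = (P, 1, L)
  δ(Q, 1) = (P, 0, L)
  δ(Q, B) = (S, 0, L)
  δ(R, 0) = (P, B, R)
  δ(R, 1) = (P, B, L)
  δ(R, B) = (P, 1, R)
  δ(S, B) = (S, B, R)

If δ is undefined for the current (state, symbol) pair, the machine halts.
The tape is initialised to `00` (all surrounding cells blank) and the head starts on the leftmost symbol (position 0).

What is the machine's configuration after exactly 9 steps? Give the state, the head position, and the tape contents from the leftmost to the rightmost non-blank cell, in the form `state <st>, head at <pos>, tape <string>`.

state=P head=0 tape=BB[0]0   (P,0)→(Q,1,R)
state=Q head=1 tape=BB1[0]   (Q,0)→(P,1,L)
state=P head=0 tape=BB[1]1   (P,1)→(R,1,L)
state=R head=-1 tape=B[B]11   (R,B)→(P,1,R)
state=P head=0 tape=B1[1]1   (P,1)→(R,1,L)
state=R head=-1 tape=B[1]11   (R,1)→(P,B,L)
state=P head=-2 tape=[B]B11   (P,B)→(P,0,R)
state=P head=-1 tape=0[B]11   (P,B)→(P,0,R)
state=P head=0 tape=00[1]1   (P,1)→(R,1,L)
state=R head=-1 tape=0[0]11
After 9 steps: state R, head at -1, tape 0011.

state R, head at -1, tape 0011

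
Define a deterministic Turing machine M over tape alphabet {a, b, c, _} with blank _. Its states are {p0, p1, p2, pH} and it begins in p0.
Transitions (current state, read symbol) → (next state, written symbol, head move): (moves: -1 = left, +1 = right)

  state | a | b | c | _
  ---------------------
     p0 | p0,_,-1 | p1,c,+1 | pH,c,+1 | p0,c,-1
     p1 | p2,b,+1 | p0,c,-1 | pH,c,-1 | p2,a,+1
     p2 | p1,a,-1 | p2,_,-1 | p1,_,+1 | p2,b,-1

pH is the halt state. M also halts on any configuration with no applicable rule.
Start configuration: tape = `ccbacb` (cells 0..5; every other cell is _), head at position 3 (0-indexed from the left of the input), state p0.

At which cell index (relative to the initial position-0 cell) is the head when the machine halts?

state=p0 head=3 tape=ccb[a]cb   (p0,a)→(p0,_,-1)
state=p0 head=2 tape=cc[b]_cb   (p0,b)→(p1,c,+1)
state=p1 head=3 tape=ccc[_]cb   (p1,_)→(p2,a,+1)
state=p2 head=4 tape=ccca[c]b   (p2,c)→(p1,_,+1)
state=p1 head=5 tape=ccca_[b]   (p1,b)→(p0,c,-1)
state=p0 head=4 tape=ccca[_]c   (p0,_)→(p0,c,-1)
state=p0 head=3 tape=ccc[a]cc   (p0,a)→(p0,_,-1)
state=p0 head=2 tape=cc[c]_cc   (p0,c)→(pH,c,+1)
state=pH head=3 tape=ccc[_]cc
At halt the head is at cell 3.

3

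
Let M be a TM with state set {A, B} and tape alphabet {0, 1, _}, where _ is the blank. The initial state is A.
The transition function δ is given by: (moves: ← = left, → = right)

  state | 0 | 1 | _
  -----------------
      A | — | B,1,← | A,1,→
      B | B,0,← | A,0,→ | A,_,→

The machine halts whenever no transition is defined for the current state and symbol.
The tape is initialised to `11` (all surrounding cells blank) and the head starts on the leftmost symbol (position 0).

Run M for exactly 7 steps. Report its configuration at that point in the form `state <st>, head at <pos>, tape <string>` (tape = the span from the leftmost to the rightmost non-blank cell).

A | _[1]1   read 1 → write 1, move ←, go to B
B | [_]11   read _ → write _, move →, go to A
A | _[1]1   read 1 → write 1, move ←, go to B
B | [_]11   read _ → write _, move →, go to A
A | _[1]1   read 1 → write 1, move ←, go to B
B | [_]11   read _ → write _, move →, go to A
A | _[1]1   read 1 → write 1, move ←, go to B
B | [_]11
After 7 steps: state B, head at -1, tape 11.

state B, head at -1, tape 11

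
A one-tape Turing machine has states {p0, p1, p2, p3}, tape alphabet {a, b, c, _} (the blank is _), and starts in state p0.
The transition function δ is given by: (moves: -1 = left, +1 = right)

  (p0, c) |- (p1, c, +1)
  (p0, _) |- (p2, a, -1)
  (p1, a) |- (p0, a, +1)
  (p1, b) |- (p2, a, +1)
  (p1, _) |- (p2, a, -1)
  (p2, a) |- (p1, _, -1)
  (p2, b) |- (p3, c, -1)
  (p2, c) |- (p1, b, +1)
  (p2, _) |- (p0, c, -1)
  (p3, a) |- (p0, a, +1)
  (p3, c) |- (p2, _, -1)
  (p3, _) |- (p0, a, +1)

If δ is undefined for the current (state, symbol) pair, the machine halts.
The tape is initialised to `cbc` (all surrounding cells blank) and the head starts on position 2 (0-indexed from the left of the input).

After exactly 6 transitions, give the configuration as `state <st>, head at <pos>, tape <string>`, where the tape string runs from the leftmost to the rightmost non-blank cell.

p0 | cb[c]__   read c → write c, move +1, go to p1
p1 | cbc[_]_   read _ → write a, move -1, go to p2
p2 | cb[c]a_   read c → write b, move +1, go to p1
p1 | cbb[a]_   read a → write a, move +1, go to p0
p0 | cbba[_]   read _ → write a, move -1, go to p2
p2 | cbb[a]a   read a → write _, move -1, go to p1
p1 | cb[b]_a
After 6 steps: state p1, head at 2, tape cbb_a.

state p1, head at 2, tape cbb_a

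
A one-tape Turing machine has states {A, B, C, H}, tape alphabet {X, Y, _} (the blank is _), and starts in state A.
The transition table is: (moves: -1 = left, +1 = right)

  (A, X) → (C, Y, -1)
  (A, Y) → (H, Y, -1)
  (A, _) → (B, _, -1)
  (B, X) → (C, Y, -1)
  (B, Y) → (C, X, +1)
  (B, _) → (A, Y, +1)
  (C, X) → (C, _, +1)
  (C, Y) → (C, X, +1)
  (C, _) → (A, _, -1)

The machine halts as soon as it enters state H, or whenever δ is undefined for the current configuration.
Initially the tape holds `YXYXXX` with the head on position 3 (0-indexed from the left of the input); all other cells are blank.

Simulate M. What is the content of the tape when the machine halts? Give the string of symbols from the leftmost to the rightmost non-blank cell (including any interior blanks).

Y_Y_Y

A | _YXY[X]XX_   read X → write Y, move -1, go to C
C | _YX[Y]YXX_   read Y → write X, move +1, go to C
C | _YXX[Y]XX_   read Y → write X, move +1, go to C
C | _YXXX[X]X_   read X → write _, move +1, go to C
C | _YXXX_[X]_   read X → write _, move +1, go to C
C | _YXXX__[_]   read _ → write _, move -1, go to A
A | _YXXX_[_]_   read _ → write _, move -1, go to B
B | _YXXX[_]__   read _ → write Y, move +1, go to A
A | _YXXXY[_]_   read _ → write _, move -1, go to B
B | _YXXX[Y]__   read Y → write X, move +1, go to C
C | _YXXXX[_]_   read _ → write _, move -1, go to A
A | _YXXX[X]__   read X → write Y, move -1, go to C
C | _YXX[X]Y__   read X → write _, move +1, go to C
C | _YXX_[Y]__   read Y → write X, move +1, go to C
C | _YXX_X[_]_   read _ → write _, move -1, go to A
A | _YXX_[X]__   read X → write Y, move -1, go to C
C | _YXX[_]Y__   read _ → write _, move -1, go to A
A | _YX[X]_Y__   read X → write Y, move -1, go to C
C | _Y[X]Y_Y__   read X → write _, move +1, go to C
C | _Y_[Y]_Y__   read Y → write X, move +1, go to C
C | _Y_X[_]Y__   read _ → write _, move -1, go to A
A | _Y_[X]_Y__   read X → write Y, move -1, go to C
C | _Y[_]Y_Y__   read _ → write _, move -1, go to A
A | _[Y]_Y_Y__   read Y → write Y, move -1, go to H
H | [_]Y_Y_Y__
The non-blank tape span at halt is Y_Y_Y.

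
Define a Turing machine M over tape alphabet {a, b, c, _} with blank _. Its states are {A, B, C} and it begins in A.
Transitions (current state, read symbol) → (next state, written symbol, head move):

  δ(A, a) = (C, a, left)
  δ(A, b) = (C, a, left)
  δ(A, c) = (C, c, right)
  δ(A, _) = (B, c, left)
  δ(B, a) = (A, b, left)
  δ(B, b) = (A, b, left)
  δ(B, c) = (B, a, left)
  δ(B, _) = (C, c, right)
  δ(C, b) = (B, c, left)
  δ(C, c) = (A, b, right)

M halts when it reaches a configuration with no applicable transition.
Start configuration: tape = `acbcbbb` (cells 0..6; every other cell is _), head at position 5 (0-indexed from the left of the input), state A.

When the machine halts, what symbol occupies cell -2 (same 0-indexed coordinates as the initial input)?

a

state=A head=5 tape=___acbcb[b]b   (A,b)→(C,a,left)
state=C head=4 tape=___acbc[b]ab   (C,b)→(B,c,left)
state=B head=3 tape=___acb[c]cab   (B,c)→(B,a,left)
state=B head=2 tape=___ac[b]acab   (B,b)→(A,b,left)
state=A head=1 tape=___a[c]bacab   (A,c)→(C,c,right)
state=C head=2 tape=___ac[b]acab   (C,b)→(B,c,left)
state=B head=1 tape=___a[c]cacab   (B,c)→(B,a,left)
state=B head=0 tape=___[a]acacab   (B,a)→(A,b,left)
state=A head=-1 tape=__[_]bacacab   (A,_)→(B,c,left)
state=B head=-2 tape=_[_]cbacacab   (B,_)→(C,c,right)
state=C head=-1 tape=_c[c]bacacab   (C,c)→(A,b,right)
state=A head=0 tape=_cb[b]acacab   (A,b)→(C,a,left)
state=C head=-1 tape=_c[b]aacacab   (C,b)→(B,c,left)
state=B head=-2 tape=_[c]caacacab   (B,c)→(B,a,left)
state=B head=-3 tape=[_]acaacacab   (B,_)→(C,c,right)
state=C head=-2 tape=c[a]caacacab
Cell -2 holds a when M halts.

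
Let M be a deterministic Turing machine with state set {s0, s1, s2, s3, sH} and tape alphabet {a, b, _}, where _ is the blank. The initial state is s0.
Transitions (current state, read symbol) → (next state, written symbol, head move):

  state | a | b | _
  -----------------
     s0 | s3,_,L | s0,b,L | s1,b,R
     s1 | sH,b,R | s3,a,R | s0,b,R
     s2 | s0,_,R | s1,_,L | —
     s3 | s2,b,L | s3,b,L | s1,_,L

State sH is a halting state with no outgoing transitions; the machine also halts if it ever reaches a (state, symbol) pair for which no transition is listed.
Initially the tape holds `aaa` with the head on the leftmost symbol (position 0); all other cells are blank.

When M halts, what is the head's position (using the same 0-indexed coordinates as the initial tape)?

state=s0 head=0 tape=____[a]aa   (s0,a)→(s3,_,L)
state=s3 head=-1 tape=___[_]_aa   (s3,_)→(s1,_,L)
state=s1 head=-2 tape=__[_]__aa   (s1,_)→(s0,b,R)
state=s0 head=-1 tape=__b[_]_aa   (s0,_)→(s1,b,R)
state=s1 head=0 tape=__bb[_]aa   (s1,_)→(s0,b,R)
state=s0 head=1 tape=__bbb[a]a   (s0,a)→(s3,_,L)
state=s3 head=0 tape=__bb[b]_a   (s3,b)→(s3,b,L)
state=s3 head=-1 tape=__b[b]b_a   (s3,b)→(s3,b,L)
state=s3 head=-2 tape=__[b]bb_a   (s3,b)→(s3,b,L)
state=s3 head=-3 tape=_[_]bbb_a   (s3,_)→(s1,_,L)
state=s1 head=-4 tape=[_]_bbb_a   (s1,_)→(s0,b,R)
state=s0 head=-3 tape=b[_]bbb_a   (s0,_)→(s1,b,R)
state=s1 head=-2 tape=bb[b]bb_a   (s1,b)→(s3,a,R)
state=s3 head=-1 tape=bba[b]b_a   (s3,b)→(s3,b,L)
state=s3 head=-2 tape=bb[a]bb_a   (s3,a)→(s2,b,L)
state=s2 head=-3 tape=b[b]bbb_a   (s2,b)→(s1,_,L)
state=s1 head=-4 tape=[b]_bbb_a   (s1,b)→(s3,a,R)
state=s3 head=-3 tape=a[_]bbb_a   (s3,_)→(s1,_,L)
state=s1 head=-4 tape=[a]_bbb_a   (s1,a)→(sH,b,R)
state=sH head=-3 tape=b[_]bbb_a
At halt the head is at cell -3.

-3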